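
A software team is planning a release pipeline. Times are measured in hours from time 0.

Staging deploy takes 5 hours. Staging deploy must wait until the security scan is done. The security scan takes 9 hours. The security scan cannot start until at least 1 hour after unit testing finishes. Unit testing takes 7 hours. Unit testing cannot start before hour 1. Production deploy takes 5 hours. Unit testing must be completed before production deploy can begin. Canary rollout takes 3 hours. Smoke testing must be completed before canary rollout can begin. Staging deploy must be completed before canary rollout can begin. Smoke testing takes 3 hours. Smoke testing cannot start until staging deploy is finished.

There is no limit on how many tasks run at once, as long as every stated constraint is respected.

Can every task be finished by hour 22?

No

After its own release at hour 1, unit testing can start at hour 1 and finishes at hour 8.
After unit testing (finishes hour 8), production deploy can start at hour 8 and finishes at hour 13.
The security scan cannot begin until unit testing (finishes hour 8, plus 1-hour gap → hour 9). It runs from hour 9 to 9 + 9 = hour 18.
Staging deploy cannot begin until the security scan (finishes hour 18). It runs from hour 18 to 18 + 5 = hour 23.
Smoke testing waits on staging deploy (finishes hour 23), so it starts at hour 23 and finishes at 23 + 3 = hour 26.
For canary rollout: smoke testing (finishes hour 26); staging deploy (finishes hour 23). Taking the maximum gives a start of hour 26, and it finishes at 26 + 3 = hour 29.
The earliest everything can be done is hour 29, which is after the deadline of 22, so it is not possible.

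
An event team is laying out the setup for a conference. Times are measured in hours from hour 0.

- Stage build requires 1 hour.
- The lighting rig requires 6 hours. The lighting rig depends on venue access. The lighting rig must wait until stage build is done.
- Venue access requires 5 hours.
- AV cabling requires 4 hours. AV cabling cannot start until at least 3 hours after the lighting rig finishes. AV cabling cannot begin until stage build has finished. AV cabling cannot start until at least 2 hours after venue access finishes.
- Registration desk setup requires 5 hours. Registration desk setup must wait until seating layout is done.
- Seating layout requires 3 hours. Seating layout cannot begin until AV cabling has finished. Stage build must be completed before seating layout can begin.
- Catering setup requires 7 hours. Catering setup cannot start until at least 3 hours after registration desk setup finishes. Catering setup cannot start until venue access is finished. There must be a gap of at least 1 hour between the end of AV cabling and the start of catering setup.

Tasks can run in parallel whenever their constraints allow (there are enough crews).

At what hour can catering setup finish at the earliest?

Nothing blocks stage build, so it runs from hour 0 to hour 1.
Venue access can start immediately at hour 0; it finishes at hour 5.
The lighting rig needs all of venue access (finishes hour 5); stage build (finishes hour 1). That puts its earliest start at hour 5; it finishes at 5 + 6 = hour 11.
AV cabling has to wait for the lighting rig (finishes hour 11, plus 3-hour gap → hour 14); stage build (finishes hour 1); venue access (finishes hour 5, plus 2-hour gap → hour 7). The latest of these is hour 14, so AV cabling runs hour 14 to 14 + 4 = hour 18.
Seating layout has to wait for AV cabling (finishes hour 18); stage build (finishes hour 1). The latest of these is hour 18, so seating layout runs hour 18 to 18 + 3 = hour 21.
Registration desk setup cannot begin until seating layout (finishes hour 21). It runs from hour 21 to 21 + 5 = hour 26.
Catering setup has to wait for registration desk setup (finishes hour 26, plus 3-hour gap → hour 29); venue access (finishes hour 5); AV cabling (finishes hour 18, plus 1-hour gap → hour 19). The latest of these is hour 29, so catering setup runs hour 29 to 29 + 7 = hour 36.

36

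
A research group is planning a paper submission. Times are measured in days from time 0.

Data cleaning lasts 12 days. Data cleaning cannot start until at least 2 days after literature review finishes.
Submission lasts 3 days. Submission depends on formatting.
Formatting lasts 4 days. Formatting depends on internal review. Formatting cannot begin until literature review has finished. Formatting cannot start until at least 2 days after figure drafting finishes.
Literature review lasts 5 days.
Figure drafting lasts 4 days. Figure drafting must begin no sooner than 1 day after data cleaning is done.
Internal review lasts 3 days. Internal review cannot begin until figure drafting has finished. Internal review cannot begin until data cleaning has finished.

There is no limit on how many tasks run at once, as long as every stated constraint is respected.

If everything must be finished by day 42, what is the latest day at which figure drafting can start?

Submission must finish by day 42; it takes 3 days, so it must start by 42 − 3 = day 39.
Formatting has to be done before submission (must start by day 39). That means finishing by day 39, i.e. starting by 39 − 4 = day 35.
Internal review feeds into formatting (must start by day 35); so internal review must finish by day 35 and therefore start by day 32.
Figure drafting has several dependents: internal review (must start by day 32); formatting (must start by day 35, minus 2-day gap → day 33). The earliest of those limits is day 32, so figure drafting must start by 32 − 4 = day 28.

28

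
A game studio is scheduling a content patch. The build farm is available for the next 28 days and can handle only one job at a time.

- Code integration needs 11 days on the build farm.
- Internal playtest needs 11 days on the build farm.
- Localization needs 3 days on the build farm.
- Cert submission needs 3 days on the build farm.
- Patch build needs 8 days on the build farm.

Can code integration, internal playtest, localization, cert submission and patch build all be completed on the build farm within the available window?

No

Running back to back, the jobs need 11 + 11 + 3 + 3 + 8 = 36 days on the build farm.
Since 36 > 28, they cannot all fit.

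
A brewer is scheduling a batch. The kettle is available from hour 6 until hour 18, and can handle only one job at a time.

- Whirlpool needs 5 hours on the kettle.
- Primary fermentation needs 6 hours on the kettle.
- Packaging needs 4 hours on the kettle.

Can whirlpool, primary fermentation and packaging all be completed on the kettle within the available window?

No

The kettle window is 18 − 6 = 12 hours.
Running back to back, the jobs need 5 + 6 + 4 = 15 hours on the kettle.
Since 15 > 12, they cannot all fit.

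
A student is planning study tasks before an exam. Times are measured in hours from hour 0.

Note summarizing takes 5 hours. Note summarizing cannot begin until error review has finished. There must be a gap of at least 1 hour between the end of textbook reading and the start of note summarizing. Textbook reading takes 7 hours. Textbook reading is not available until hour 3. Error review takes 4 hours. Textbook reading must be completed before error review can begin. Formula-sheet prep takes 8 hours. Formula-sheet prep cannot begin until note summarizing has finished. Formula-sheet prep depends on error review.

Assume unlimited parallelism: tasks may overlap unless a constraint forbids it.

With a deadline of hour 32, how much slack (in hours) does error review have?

5

After its own release at hour 3, textbook reading can start at hour 3 and finishes at hour 10.
After textbook reading (finishes hour 10), error review can start at hour 10 and finishes at hour 14.

Working backward from the deadline:
To finish by hour 32, formula-sheet prep (duration 8) must start no later than hour 24.
Since formula-sheet prep (must start by hour 24) depends on it, note summarizing must finish by hour 24. Backing off its 5-hour duration gives a latest start of hour 19.
Error review must finish in time for note summarizing (must start by hour 19); formula-sheet prep (must start by hour 24). The tightest is hour 19, so error review must start by 19 − 4 = hour 15.
So error review can start as early as hour 10 and as late as hour 15, giving 15 − 10 = 5 hours of slack.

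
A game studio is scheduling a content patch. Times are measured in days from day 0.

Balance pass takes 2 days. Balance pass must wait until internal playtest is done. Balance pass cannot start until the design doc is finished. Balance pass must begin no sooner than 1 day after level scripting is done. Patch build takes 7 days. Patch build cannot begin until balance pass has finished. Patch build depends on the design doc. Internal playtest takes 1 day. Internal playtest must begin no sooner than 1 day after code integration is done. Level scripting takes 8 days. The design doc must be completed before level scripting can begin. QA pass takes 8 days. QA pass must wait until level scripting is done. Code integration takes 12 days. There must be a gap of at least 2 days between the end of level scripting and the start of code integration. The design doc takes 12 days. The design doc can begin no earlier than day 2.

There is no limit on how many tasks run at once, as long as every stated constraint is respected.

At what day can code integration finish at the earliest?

After its own release at day 2, the design doc can start at day 2 and finishes at day 14.
After the design doc (finishes day 14), level scripting can start at day 14 and finishes at day 22.
After level scripting (finishes day 22, plus 2-day gap → day 24), code integration can start at day 24 and finishes at day 36.

36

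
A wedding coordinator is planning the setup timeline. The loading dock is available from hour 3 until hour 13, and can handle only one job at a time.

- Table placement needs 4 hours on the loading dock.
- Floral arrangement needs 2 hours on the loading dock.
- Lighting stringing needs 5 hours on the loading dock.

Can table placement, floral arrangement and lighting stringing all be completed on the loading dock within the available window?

The loading dock window is 13 − 3 = 10 hours.
Running back to back, the jobs need 4 + 2 + 5 = 11 hours on the loading dock.
Since 11 > 10, they cannot all fit.

No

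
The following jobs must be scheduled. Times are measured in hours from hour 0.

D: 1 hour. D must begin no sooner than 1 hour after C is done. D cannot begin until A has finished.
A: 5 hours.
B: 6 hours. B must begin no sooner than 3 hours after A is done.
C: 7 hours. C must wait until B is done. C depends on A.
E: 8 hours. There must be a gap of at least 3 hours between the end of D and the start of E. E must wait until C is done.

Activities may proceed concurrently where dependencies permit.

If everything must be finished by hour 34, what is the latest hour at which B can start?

8

Nothing follows E; the deadline of hour 34 is its only limit. It must start by 34 − 8 = hour 26.
D must finish before E (must start by hour 26, minus 3-hour gap → hour 23). With a 1-hour duration, D must start by 23 − 1 = hour 22.
C feeds D (must start by hour 22, minus 1-hour gap → hour 21); E (must start by hour 26). Taking the minimum, C must finish by hour 21 and start by 21 − 7 = hour 14.
B feeds into C (must start by hour 14); so B must finish by hour 14 and therefore start by hour 8.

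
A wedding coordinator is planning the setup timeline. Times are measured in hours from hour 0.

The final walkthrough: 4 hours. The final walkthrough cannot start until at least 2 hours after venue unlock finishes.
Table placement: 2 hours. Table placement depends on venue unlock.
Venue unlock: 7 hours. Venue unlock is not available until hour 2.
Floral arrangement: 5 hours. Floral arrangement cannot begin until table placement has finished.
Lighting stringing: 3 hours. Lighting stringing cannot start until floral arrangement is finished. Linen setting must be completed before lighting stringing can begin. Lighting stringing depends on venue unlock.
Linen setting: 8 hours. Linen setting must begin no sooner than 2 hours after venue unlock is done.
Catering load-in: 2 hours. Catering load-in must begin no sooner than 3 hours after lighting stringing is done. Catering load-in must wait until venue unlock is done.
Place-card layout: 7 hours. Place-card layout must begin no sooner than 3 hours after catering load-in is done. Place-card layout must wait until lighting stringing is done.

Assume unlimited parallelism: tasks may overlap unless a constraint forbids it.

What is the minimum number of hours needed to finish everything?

37

Venue unlock cannot begin until its own release at hour 2. It runs from hour 2 to 2 + 7 = hour 9.
After venue unlock (finishes hour 9, plus 2-hour gap → hour 11), the final walkthrough can start at hour 11 and finishes at hour 15.
Linen setting cannot begin until venue unlock (finishes hour 9, plus 2-hour gap → hour 11). It runs from hour 11 to 11 + 8 = hour 19.
Table placement waits on venue unlock (finishes hour 9), so it starts at hour 9 and finishes at 9 + 2 = hour 11.
After table placement (finishes hour 11), floral arrangement can start at hour 11 and finishes at hour 16.
Lighting stringing has to wait for floral arrangement (finishes hour 16); linen setting (finishes hour 19); venue unlock (finishes hour 9). The latest of these is hour 19, so lighting stringing runs hour 19 to 19 + 3 = hour 22.
For catering load-in: lighting stringing (finishes hour 22, plus 3-hour gap → hour 25); venue unlock (finishes hour 9). Taking the maximum gives a start of hour 25, and it finishes at 25 + 2 = hour 27.
Place-card layout needs all of catering load-in (finishes hour 27, plus 3-hour gap → hour 30); lighting stringing (finishes hour 22). That puts its earliest start at hour 30; it finishes at 30 + 7 = hour 37.
All tasks are finished once the last one completes. Finish times: Venue unlock at 9, Table placement at 11, Linen setting at 19, Floral arrangement at 16, Lighting stringing at 22, Catering load-in at 27, Place-card layout at 37, The final walkthrough at 15. The latest is hour 37.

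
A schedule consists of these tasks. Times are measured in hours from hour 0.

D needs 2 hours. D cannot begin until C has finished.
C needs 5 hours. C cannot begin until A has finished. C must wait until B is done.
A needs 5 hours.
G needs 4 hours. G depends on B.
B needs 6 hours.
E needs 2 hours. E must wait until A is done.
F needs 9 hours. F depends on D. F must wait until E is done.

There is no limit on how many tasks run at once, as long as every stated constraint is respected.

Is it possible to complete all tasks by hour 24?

B can start immediately at hour 0; it finishes at hour 6.
After B (finishes hour 6), G can start at hour 6 and finishes at hour 10.
A has no prerequisites, so it starts at hour 0 and finishes at hour 5.
E cannot begin until A (finishes hour 5). It runs from hour 5 to 5 + 2 = hour 7.
For C: A (finishes hour 5); B (finishes hour 6). Taking the maximum gives a start of hour 6, and it finishes at 6 + 5 = hour 11.
D waits on C (finishes hour 11), so it starts at hour 11 and finishes at 11 + 2 = hour 13.
For F: D (finishes hour 13); E (finishes hour 7). Taking the maximum gives a start of hour 13, and it finishes at 13 + 9 = hour 22.
Every task is finished by hour 22, which is no later than the deadline of 24, so the schedule is feasible.

Yes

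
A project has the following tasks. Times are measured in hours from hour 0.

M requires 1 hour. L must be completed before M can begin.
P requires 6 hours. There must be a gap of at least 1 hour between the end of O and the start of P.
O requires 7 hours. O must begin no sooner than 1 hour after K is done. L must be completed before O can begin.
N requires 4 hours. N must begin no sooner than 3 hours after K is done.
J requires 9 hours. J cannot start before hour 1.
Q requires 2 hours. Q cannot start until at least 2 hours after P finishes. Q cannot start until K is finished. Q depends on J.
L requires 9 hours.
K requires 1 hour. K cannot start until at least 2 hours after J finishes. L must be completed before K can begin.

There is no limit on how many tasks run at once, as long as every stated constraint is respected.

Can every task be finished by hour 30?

No

L has no prerequisites, so it starts at hour 0 and finishes at hour 9.
M waits on L (finishes hour 9), so it starts at hour 9 and finishes at 9 + 1 = hour 10.
J waits on its own release at hour 1, so it starts at hour 1 and finishes at 1 + 9 = hour 10.
K cannot start until J (finishes hour 10, plus 2-hour gap → hour 12); L (finishes hour 9). The controlling bound is hour 12, so K finishes at 12 + 1 = hour 13.
O needs all of K (finishes hour 13, plus 1-hour gap → hour 14); L (finishes hour 9). That puts its earliest start at hour 14; it finishes at 14 + 7 = hour 21.
After O (finishes hour 21, plus 1-hour gap → hour 22), P can start at hour 22 and finishes at hour 28.
Q cannot start until P (finishes hour 28, plus 2-hour gap → hour 30); K (finishes hour 13); J (finishes hour 10). The controlling bound is hour 30, so Q finishes at 30 + 2 = hour 32.
N waits on K (finishes hour 13, plus 3-hour gap → hour 16), so it starts at hour 16 and finishes at 16 + 4 = hour 20.
The earliest everything can be done is hour 32, which is after the deadline of 30, so it is not possible.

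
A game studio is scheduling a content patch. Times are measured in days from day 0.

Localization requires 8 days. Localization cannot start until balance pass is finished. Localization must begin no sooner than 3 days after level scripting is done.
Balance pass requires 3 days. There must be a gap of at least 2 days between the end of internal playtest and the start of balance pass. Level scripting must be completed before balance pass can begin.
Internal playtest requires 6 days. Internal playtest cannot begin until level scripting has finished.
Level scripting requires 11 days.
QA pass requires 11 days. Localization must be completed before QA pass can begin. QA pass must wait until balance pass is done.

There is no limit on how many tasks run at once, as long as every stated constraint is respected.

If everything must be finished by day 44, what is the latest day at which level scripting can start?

3

QA pass has no dependents, so it just needs to finish by day 44. Starting by 44 − 11 = day 33 achieves that.
Localization feeds into QA pass (must start by day 33); so localization must finish by day 33 and therefore start by day 25.
Balance pass feeds localization (must start by day 25); QA pass (must start by day 33). Taking the minimum, balance pass must finish by day 25 and start by 25 − 3 = day 22.
Internal playtest has to be done before balance pass (must start by day 22, minus 2-day gap → day 20). That means finishing by day 20, i.e. starting by 20 − 6 = day 14.
Level scripting has several dependents: internal playtest (must start by day 14); balance pass (must start by day 22); localization (must start by day 25, minus 3-day gap → day 22). The earliest of those limits is day 14, so level scripting must start by 14 − 11 = day 3.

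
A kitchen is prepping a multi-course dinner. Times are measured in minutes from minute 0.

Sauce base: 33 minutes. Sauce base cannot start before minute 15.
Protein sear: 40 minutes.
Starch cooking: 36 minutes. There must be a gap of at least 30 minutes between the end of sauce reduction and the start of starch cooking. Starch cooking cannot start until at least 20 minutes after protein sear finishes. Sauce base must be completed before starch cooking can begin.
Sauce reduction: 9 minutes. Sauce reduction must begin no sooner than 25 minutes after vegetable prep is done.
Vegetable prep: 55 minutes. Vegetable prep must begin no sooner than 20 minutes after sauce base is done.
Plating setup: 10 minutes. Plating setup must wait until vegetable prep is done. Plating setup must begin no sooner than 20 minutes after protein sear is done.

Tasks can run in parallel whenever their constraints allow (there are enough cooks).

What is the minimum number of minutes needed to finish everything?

223

Protein sear has no prerequisites, so it starts at minute 0 and finishes at minute 40.
Sauce base cannot begin until its own release at minute 15. It runs from minute 15 to 15 + 33 = minute 48.
After sauce base (finishes minute 48, plus 20-minute gap → minute 68), vegetable prep can start at minute 68 and finishes at minute 123.
Plating setup needs all of vegetable prep (finishes minute 123); protein sear (finishes minute 40, plus 20-minute gap → minute 60). That puts its earliest start at minute 123; it finishes at 123 + 10 = minute 133.
Sauce reduction cannot begin until vegetable prep (finishes minute 123, plus 25-minute gap → minute 148). It runs from minute 148 to 148 + 9 = minute 157.
Starch cooking needs all of sauce reduction (finishes minute 157, plus 30-minute gap → minute 187); protein sear (finishes minute 40, plus 20-minute gap → minute 60); sauce base (finishes minute 48). That puts its earliest start at minute 187; it finishes at 187 + 36 = minute 223.
All tasks are finished once the last one completes. Finish times: Sauce base at 48, Protein sear at 40, Vegetable prep at 123, Sauce reduction at 157, Starch cooking at 223, Plating setup at 133. The latest is minute 223.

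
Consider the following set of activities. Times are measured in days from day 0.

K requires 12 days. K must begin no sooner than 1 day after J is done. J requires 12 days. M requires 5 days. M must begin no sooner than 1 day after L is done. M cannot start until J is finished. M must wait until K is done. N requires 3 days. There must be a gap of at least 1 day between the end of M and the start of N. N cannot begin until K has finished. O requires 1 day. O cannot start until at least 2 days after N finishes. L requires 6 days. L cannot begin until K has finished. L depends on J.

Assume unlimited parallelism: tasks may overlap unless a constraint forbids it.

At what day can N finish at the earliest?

Nothing blocks J, so it runs from day 0 to day 12.
After J (finishes day 12, plus 1-day gap → day 13), K can start at day 13 and finishes at day 25.
L cannot start until K (finishes day 25); J (finishes day 12). The controlling bound is day 25, so L finishes at 25 + 6 = day 31.
M needs all of L (finishes day 31, plus 1-day gap → day 32); J (finishes day 12); K (finishes day 25). That puts its earliest start at day 32; it finishes at 32 + 5 = day 37.
N needs all of M (finishes day 37, plus 1-day gap → day 38); K (finishes day 25). That puts its earliest start at day 38; it finishes at 38 + 3 = day 41.

41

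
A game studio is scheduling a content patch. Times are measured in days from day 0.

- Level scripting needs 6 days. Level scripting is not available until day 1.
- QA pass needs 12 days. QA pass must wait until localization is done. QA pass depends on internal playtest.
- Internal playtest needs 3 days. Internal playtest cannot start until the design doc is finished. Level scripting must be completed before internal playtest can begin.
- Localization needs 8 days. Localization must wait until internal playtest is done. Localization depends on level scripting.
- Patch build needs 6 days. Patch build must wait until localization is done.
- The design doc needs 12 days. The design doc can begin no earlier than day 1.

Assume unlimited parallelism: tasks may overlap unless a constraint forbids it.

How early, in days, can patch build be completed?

Level scripting cannot begin until its own release at day 1. It runs from day 1 to 1 + 6 = day 7.
The design doc cannot begin until its own release at day 1. It runs from day 1 to 1 + 12 = day 13.
For internal playtest: the design doc (finishes day 13); level scripting (finishes day 7). Taking the maximum gives a start of day 13, and it finishes at 13 + 3 = day 16.
For localization: internal playtest (finishes day 16); level scripting (finishes day 7). Taking the maximum gives a start of day 16, and it finishes at 16 + 8 = day 24.
Patch build cannot begin until localization (finishes day 24). It runs from day 24 to 24 + 6 = day 30.

30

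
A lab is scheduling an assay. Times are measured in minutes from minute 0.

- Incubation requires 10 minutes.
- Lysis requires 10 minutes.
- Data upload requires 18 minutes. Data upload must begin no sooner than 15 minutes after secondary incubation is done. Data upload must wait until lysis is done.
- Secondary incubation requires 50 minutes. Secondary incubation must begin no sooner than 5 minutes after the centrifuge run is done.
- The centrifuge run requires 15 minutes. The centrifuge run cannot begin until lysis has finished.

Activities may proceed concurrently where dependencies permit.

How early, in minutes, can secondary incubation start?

Lysis can start immediately at minute 0; it finishes at minute 10.
After lysis (finishes minute 10), the centrifuge run can start at minute 10 and finishes at minute 25.
Secondary incubation waits on the centrifuge run (finishes minute 25, plus 5-minute gap → minute 30), so the earliest it can start is minute 30.

30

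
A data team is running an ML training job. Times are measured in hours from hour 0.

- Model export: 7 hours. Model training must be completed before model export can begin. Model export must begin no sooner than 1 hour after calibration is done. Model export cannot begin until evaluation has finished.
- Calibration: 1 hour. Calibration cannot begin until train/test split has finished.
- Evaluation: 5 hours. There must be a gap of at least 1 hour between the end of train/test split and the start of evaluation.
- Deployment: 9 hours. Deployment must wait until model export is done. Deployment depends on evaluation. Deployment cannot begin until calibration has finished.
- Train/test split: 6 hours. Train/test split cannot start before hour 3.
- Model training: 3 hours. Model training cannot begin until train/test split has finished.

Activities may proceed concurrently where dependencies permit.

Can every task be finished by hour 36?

Yes

Train/test split waits on its own release at hour 3, so it starts at hour 3 and finishes at 3 + 6 = hour 9.
Calibration cannot begin until train/test split (finishes hour 9). It runs from hour 9 to 9 + 1 = hour 10.
Evaluation cannot begin until train/test split (finishes hour 9, plus 1-hour gap → hour 10). It runs from hour 10 to 10 + 5 = hour 15.
Model training cannot begin until train/test split (finishes hour 9). It runs from hour 9 to 9 + 3 = hour 12.
For model export: model training (finishes hour 12); calibration (finishes hour 10, plus 1-hour gap → hour 11); evaluation (finishes hour 15). Taking the maximum gives a start of hour 15, and it finishes at 15 + 7 = hour 22.
Deployment needs all of model export (finishes hour 22); evaluation (finishes hour 15); calibration (finishes hour 10). That puts its earliest start at hour 22; it finishes at 22 + 9 = hour 31.
Every task is finished by hour 31, which is no later than the deadline of 36, so the schedule is feasible.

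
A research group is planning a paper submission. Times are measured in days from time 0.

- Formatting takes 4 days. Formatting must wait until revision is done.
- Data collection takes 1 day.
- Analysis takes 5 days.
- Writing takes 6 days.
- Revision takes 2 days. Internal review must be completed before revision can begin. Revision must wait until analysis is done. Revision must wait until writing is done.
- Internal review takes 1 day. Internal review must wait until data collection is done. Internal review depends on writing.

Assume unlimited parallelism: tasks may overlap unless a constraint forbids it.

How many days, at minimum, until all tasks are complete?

Nothing blocks writing, so it runs from day 0 to day 6.
Analysis has no prerequisites, so it starts at day 0 and finishes at day 5.
Data collection has no prerequisites, so it starts at day 0 and finishes at day 1.
Internal review has to wait for data collection (finishes day 1); writing (finishes day 6). The latest of these is day 6, so internal review runs day 6 to 6 + 1 = day 7.
For revision: internal review (finishes day 7); analysis (finishes day 5); writing (finishes day 6). Taking the maximum gives a start of day 7, and it finishes at 7 + 2 = day 9.
Formatting cannot begin until revision (finishes day 9). It runs from day 9 to 9 + 4 = day 13.
All tasks are finished once the last one completes. Finish times: Data collection at 1, Analysis at 5, Writing at 6, Internal review at 7, Revision at 9, Formatting at 13. The latest is day 13.

13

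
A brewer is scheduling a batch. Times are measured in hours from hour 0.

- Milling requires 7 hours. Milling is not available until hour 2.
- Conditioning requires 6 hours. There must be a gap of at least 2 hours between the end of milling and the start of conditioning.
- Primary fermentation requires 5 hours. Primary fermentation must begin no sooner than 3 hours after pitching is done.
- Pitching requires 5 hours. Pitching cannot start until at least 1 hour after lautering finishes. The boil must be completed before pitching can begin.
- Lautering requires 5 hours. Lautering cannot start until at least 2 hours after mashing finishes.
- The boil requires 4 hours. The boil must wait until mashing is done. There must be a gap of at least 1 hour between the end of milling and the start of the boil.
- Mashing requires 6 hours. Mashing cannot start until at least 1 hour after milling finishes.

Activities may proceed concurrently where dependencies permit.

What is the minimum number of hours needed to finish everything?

37

After its own release at hour 2, milling can start at hour 2 and finishes at hour 9.
Conditioning waits on milling (finishes hour 9, plus 2-hour gap → hour 11), so it starts at hour 11 and finishes at 11 + 6 = hour 17.
After milling (finishes hour 9, plus 1-hour gap → hour 10), mashing can start at hour 10 and finishes at hour 16.
For the boil: mashing (finishes hour 16); milling (finishes hour 9, plus 1-hour gap → hour 10). Taking the maximum gives a start of hour 16, and it finishes at 16 + 4 = hour 20.
Lautering waits on mashing (finishes hour 16, plus 2-hour gap → hour 18), so it starts at hour 18 and finishes at 18 + 5 = hour 23.
Pitching has to wait for lautering (finishes hour 23, plus 1-hour gap → hour 24); the boil (finishes hour 20). The latest of these is hour 24, so pitching runs hour 24 to 24 + 5 = hour 29.
After pitching (finishes hour 29, plus 3-hour gap → hour 32), primary fermentation can start at hour 32 and finishes at hour 37.
All tasks are finished once the last one completes. Finish times: Milling at 9, Mashing at 16, Lautering at 23, The boil at 20, Pitching at 29, Primary fermentation at 37, Conditioning at 17. The latest is hour 37.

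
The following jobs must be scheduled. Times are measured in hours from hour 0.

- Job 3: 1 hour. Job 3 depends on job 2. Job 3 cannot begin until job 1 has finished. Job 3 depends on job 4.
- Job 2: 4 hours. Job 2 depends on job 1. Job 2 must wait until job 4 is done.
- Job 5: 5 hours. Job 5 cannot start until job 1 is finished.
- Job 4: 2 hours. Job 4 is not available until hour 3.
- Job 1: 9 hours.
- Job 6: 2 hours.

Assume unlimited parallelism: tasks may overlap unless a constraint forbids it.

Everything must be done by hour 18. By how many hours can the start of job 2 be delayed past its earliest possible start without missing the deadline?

After its own release at hour 3, job 4 can start at hour 3 and finishes at hour 5.
Job 1 can start immediately at hour 0; it finishes at hour 9.
Job 2 has to wait for job 1 (finishes hour 9); job 4 (finishes hour 5). The latest of these is hour 9, so job 2 runs hour 9 to 9 + 4 = hour 13.

Working backward from the deadline:
Job 3 must finish by hour 18; it takes 1 hour, so it must start by 18 − 1 = hour 17.
Job 2 must finish before job 3 (must start by hour 17). With a 4-hour duration, job 2 must start by 17 − 4 = hour 13.
So job 2 can start as early as hour 9 and as late as hour 13, giving 13 − 9 = 4 hours of slack.

4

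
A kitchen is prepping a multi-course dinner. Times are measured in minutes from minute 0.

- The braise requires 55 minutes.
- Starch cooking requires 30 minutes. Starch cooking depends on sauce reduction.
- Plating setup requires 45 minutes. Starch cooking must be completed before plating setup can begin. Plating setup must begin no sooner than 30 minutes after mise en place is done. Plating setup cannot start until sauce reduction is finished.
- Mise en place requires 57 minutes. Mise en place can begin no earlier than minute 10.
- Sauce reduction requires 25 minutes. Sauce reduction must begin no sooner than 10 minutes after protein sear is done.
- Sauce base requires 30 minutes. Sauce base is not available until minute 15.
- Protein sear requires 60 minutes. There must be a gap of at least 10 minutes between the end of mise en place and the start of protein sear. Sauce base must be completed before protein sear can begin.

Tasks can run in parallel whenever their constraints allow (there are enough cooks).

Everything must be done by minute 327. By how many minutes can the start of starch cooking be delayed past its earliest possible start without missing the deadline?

After its own release at minute 15, sauce base can start at minute 15 and finishes at minute 45.
Mise en place cannot begin until its own release at minute 10. It runs from minute 10 to 10 + 57 = minute 67.
Protein sear needs all of mise en place (finishes minute 67, plus 10-minute gap → minute 77); sauce base (finishes minute 45). That puts its earliest start at minute 77; it finishes at 77 + 60 = minute 137.
Sauce reduction cannot begin until protein sear (finishes minute 137, plus 10-minute gap → minute 147). It runs from minute 147 to 147 + 25 = minute 172.
After sauce reduction (finishes minute 172), starch cooking can start at minute 172 and finishes at minute 202.

Working backward from the deadline:
Plating setup has no dependents, so it just needs to finish by minute 327. Starting by 327 − 45 = minute 282 achieves that.
Starch cooking has to be done before plating setup (must start by minute 282). That means finishing by minute 282, i.e. starting by 282 − 30 = minute 252.
So starch cooking can start as early as minute 172 and as late as minute 252, giving 252 − 172 = 80 minutes of slack.

80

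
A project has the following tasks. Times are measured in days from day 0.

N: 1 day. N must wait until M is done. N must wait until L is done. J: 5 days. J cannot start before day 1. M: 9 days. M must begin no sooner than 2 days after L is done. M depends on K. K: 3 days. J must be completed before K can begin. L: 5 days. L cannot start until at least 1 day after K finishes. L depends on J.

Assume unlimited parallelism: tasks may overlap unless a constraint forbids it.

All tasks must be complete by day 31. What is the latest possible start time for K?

Nothing follows N; the deadline of day 31 is its only limit. It must start by 31 − 1 = day 30.
M has to be done before N (must start by day 30). That means finishing by day 30, i.e. starting by 30 − 9 = day 21.
L has several dependents: M (must start by day 21, minus 2-day gap → day 19); N (must start by day 30). The earliest of those limits is day 19, so L must start by 19 − 5 = day 14.
K feeds L (must start by day 14, minus 1-day gap → day 13); M (must start by day 21). Taking the minimum, K must finish by day 13 and start by 13 − 3 = day 10.

10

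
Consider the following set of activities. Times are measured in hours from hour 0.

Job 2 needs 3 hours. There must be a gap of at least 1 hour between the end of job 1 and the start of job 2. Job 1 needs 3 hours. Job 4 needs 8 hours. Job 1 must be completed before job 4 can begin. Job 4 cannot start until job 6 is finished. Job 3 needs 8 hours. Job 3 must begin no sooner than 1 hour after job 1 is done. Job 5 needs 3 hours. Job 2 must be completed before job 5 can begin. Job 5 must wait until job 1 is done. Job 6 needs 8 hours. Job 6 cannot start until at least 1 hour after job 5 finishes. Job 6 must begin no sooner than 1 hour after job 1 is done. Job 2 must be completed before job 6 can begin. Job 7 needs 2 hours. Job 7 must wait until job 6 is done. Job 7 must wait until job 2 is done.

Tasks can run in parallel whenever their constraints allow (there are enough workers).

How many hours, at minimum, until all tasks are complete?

Job 1 has no prerequisites, so it starts at hour 0 and finishes at hour 3.
Job 3 cannot begin until job 1 (finishes hour 3, plus 1-hour gap → hour 4). It runs from hour 4 to 4 + 8 = hour 12.
Job 2 cannot begin until job 1 (finishes hour 3, plus 1-hour gap → hour 4). It runs from hour 4 to 4 + 3 = hour 7.
Job 5 cannot start until job 2 (finishes hour 7); job 1 (finishes hour 3). The controlling bound is hour 7, so job 5 finishes at 7 + 3 = hour 10.
Job 6 needs all of job 5 (finishes hour 10, plus 1-hour gap → hour 11); job 1 (finishes hour 3, plus 1-hour gap → hour 4); job 2 (finishes hour 7). That puts its earliest start at hour 11; it finishes at 11 + 8 = hour 19.
Job 7 has to wait for job 6 (finishes hour 19); job 2 (finishes hour 7). The latest of these is hour 19, so job 7 runs hour 19 to 19 + 2 = hour 21.
Job 4 has to wait for job 1 (finishes hour 3); job 6 (finishes hour 19). The latest of these is hour 19, so job 4 runs hour 19 to 19 + 8 = hour 27.
All tasks are finished once the last one completes. Finish times: Job 1 at 3, Job 2 at 7, Job 3 at 12, Job 4 at 27, Job 5 at 10, Job 6 at 19, Job 7 at 21. The latest is hour 27.

27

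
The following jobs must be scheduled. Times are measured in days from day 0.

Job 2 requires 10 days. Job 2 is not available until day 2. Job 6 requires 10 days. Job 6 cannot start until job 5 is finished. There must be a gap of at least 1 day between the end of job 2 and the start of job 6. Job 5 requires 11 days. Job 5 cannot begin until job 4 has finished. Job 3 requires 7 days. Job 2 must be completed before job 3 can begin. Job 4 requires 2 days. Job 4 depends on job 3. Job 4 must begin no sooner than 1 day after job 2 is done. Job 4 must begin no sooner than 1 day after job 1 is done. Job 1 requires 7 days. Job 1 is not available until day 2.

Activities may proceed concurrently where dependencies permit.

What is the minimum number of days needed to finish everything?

42

Job 2 waits on its own release at day 2, so it starts at day 2 and finishes at 2 + 10 = day 12.
Job 3 waits on job 2 (finishes day 12), so it starts at day 12 and finishes at 12 + 7 = day 19.
Job 1 cannot begin until its own release at day 2. It runs from day 2 to 2 + 7 = day 9.
Job 4 has to wait for job 3 (finishes day 19); job 2 (finishes day 12, plus 1-day gap → day 13); job 1 (finishes day 9, plus 1-day gap → day 10). The latest of these is day 19, so job 4 runs day 19 to 19 + 2 = day 21.
Job 5 waits on job 4 (finishes day 21), so it starts at day 21 and finishes at 21 + 11 = day 32.
Job 6 needs all of job 5 (finishes day 32); job 2 (finishes day 12, plus 1-day gap → day 13). That puts its earliest start at day 32; it finishes at 32 + 10 = day 42.
All tasks are finished once the last one completes. Finish times: Job 1 at 9, Job 2 at 12, Job 3 at 19, Job 4 at 21, Job 5 at 32, Job 6 at 42. The latest is day 42.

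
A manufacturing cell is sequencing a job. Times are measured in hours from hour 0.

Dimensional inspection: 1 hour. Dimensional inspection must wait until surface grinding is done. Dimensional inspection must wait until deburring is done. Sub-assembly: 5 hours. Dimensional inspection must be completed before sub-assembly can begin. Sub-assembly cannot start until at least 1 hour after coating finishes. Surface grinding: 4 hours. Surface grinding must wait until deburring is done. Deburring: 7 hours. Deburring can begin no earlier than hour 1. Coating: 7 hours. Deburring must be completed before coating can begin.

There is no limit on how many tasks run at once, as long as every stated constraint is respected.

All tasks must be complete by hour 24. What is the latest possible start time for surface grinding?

Nothing follows sub-assembly; the deadline of hour 24 is its only limit. It must start by 24 − 5 = hour 19.
Dimensional inspection must finish before sub-assembly (must start by hour 19). With a 1-hour duration, dimensional inspection must start by 19 − 1 = hour 18.
Since dimensional inspection (must start by hour 18) depends on it, surface grinding must finish by hour 18. Backing off its 4-hour duration gives a latest start of hour 14.

14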